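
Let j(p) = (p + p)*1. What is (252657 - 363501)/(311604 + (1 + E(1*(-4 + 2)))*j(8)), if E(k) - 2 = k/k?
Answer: -27711/77917 ≈ -0.35565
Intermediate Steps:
j(p) = 2*p (j(p) = (2*p)*1 = 2*p)
E(k) = 3 (E(k) = 2 + k/k = 2 + 1 = 3)
(252657 - 363501)/(311604 + (1 + E(1*(-4 + 2)))*j(8)) = (252657 - 363501)/(311604 + (1 + 3)*(2*8)) = -110844/(311604 + 4*16) = -110844/(311604 + 64) = -110844/311668 = -110844*1/311668 = -27711/77917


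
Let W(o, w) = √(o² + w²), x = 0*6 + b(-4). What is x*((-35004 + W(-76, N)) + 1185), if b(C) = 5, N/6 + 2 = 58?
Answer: -169095 + 20*√7417 ≈ -1.6737e+5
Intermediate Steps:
N = 336 (N = -12 + 6*58 = -12 + 348 = 336)
x = 5 (x = 0*6 + 5 = 0 + 5 = 5)
x*((-35004 + W(-76, N)) + 1185) = 5*((-35004 + √((-76)² + 336²)) + 1185) = 5*((-35004 + √(5776 + 112896)) + 1185) = 5*((-35004 + √118672) + 1185) = 5*((-35004 + 4*√7417) + 1185) = 5*(-33819 + 4*√7417) = -169095 + 20*√7417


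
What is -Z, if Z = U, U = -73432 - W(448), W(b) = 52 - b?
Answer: 73036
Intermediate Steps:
U = -73036 (U = -73432 - (52 - 1*448) = -73432 - (52 - 448) = -73432 - 1*(-396) = -73432 + 396 = -73036)
Z = -73036
-Z = -1*(-73036) = 73036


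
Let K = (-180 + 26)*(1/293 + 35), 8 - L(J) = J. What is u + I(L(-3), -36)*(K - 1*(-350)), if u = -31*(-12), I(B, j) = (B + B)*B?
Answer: -357294512/293 ≈ -1.2194e+6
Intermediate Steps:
L(J) = 8 - J
I(B, j) = 2*B² (I(B, j) = (2*B)*B = 2*B²)
u = 372
K = -1579424/293 (K = -154*(1/293 + 35) = -154*10256/293 = -1579424/293 ≈ -5390.5)
u + I(L(-3), -36)*(K - 1*(-350)) = 372 + (2*(8 - 1*(-3))²)*(-1579424/293 - 1*(-350)) = 372 + (2*(8 + 3)²)*(-1579424/293 + 350) = 372 + (2*11²)*(-1476874/293) = 372 + (2*121)*(-1476874/293) = 372 + 242*(-1476874/293) = 372 - 357403508/293 = -357294512/293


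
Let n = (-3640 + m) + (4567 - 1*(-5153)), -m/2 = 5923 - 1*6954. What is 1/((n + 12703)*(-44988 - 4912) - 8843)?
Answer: -1/1040174343 ≈ -9.6138e-10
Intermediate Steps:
m = 2062 (m = -2*(5923 - 1*6954) = -2*(5923 - 6954) = -2*(-1031) = 2062)
n = 8142 (n = (-3640 + 2062) + (4567 - 1*(-5153)) = -1578 + (4567 + 5153) = -1578 + 9720 = 8142)
1/((n + 12703)*(-44988 - 4912) - 8843) = 1/((8142 + 12703)*(-44988 - 4912) - 8843) = 1/(20845*(-49900) - 8843) = 1/(-1040165500 - 8843) = 1/(-1040174343) = -1/1040174343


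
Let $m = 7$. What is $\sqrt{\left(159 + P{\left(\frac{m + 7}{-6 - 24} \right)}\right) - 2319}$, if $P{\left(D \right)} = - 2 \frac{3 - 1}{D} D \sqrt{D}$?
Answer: $\frac{2 \sqrt{-121500 - 15 i \sqrt{105}}}{15} \approx 0.029397 - 46.476 i$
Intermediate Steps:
$P{\left(D \right)} = - 4 \sqrt{D}$ ($P{\left(D \right)} = - 2 \frac{3 - 1}{D} D^{\frac{3}{2}} = - 2 \frac{2}{D} D^{\frac{3}{2}} = - \frac{4}{D} D^{\frac{3}{2}} = - 4 \sqrt{D}$)
$\sqrt{\left(159 + P{\left(\frac{m + 7}{-6 - 24} \right)}\right) - 2319} = \sqrt{\left(159 - 4 \sqrt{\frac{7 + 7}{-6 - 24}}\right) - 2319} = \sqrt{\left(159 - 4 \sqrt{\frac{14}{-30}}\right) - 2319} = \sqrt{\left(159 - 4 \sqrt{14 \left(- \frac{1}{30}\right)}\right) - 2319} = \sqrt{\left(159 - 4 \sqrt{- \frac{7}{15}}\right) - 2319} = \sqrt{\left(159 - 4 \frac{i \sqrt{105}}{15}\right) - 2319} = \sqrt{\left(159 - \frac{4 i \sqrt{105}}{15}\right) - 2319} = \sqrt{-2160 - \frac{4 i \sqrt{105}}{15}}$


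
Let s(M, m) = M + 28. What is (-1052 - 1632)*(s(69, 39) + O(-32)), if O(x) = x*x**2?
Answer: 87688964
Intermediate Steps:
O(x) = x**3
s(M, m) = 28 + M
(-1052 - 1632)*(s(69, 39) + O(-32)) = (-1052 - 1632)*((28 + 69) + (-32)**3) = -2684*(97 - 32768) = -2684*(-32671) = 87688964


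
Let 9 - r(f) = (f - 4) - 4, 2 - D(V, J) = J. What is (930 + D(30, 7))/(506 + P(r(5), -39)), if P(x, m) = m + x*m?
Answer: -925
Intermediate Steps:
D(V, J) = 2 - J
r(f) = 17 - f (r(f) = 9 - ((f - 4) - 4) = 9 - ((-4 + f) - 4) = 9 - (-8 + f) = 9 + (8 - f) = 17 - f)
P(x, m) = m + m*x
(930 + D(30, 7))/(506 + P(r(5), -39)) = (930 + (2 - 1*7))/(506 - 39*(1 + (17 - 1*5))) = (930 + (2 - 7))/(506 - 39*(1 + (17 - 5))) = (930 - 5)/(506 - 39*(1 + 12)) = 925/(506 - 39*13) = 925/(506 - 507) = 925/(-1) = 925*(-1) = -925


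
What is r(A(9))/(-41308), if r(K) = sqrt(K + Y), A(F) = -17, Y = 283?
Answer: -sqrt(266)/41308 ≈ -0.00039483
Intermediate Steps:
r(K) = sqrt(283 + K) (r(K) = sqrt(K + 283) = sqrt(283 + K))
r(A(9))/(-41308) = sqrt(283 - 17)/(-41308) = sqrt(266)*(-1/41308) = -sqrt(266)/41308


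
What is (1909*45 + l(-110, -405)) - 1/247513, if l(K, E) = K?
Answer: 21235377834/247513 ≈ 85795.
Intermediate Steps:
(1909*45 + l(-110, -405)) - 1/247513 = (1909*45 - 110) - 1/247513 = (85905 - 110) - 1*1/247513 = 85795 - 1/247513 = 21235377834/247513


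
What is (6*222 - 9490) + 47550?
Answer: 39392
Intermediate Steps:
(6*222 - 9490) + 47550 = (1332 - 9490) + 47550 = -8158 + 47550 = 39392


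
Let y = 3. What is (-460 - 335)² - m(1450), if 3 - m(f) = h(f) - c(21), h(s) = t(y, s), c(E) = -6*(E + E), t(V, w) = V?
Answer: 632277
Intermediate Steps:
c(E) = -12*E
h(s) = 3
m(f) = -252 (m(f) = 3 - (3 - (-12)*21) = 3 - (3 - 1*(-252)) = 3 - (3 + 252) = 3 - 1*255 = 3 - 255 = -252)
(-460 - 335)² - m(1450) = (-460 - 335)² - 1*(-252) = (-795)² + 252 = 632025 + 252 = 632277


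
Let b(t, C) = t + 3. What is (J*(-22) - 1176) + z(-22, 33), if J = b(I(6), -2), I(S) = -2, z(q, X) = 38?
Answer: -1160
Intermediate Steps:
b(t, C) = 3 + t
J = 1 (J = 3 - 2 = 1)
(J*(-22) - 1176) + z(-22, 33) = (1*(-22) - 1176) + 38 = (-22 - 1176) + 38 = -1198 + 38 = -1160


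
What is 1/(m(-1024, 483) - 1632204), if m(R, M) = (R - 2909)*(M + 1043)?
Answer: -1/7633962 ≈ -1.3099e-7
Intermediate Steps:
m(R, M) = (-2909 + R)*(1043 + M)
1/(m(-1024, 483) - 1632204) = 1/((-3034087 - 2909*483 + 1043*(-1024) + 483*(-1024)) - 1632204) = 1/((-3034087 - 1405047 - 1068032 - 494592) - 1632204) = 1/(-6001758 - 1632204) = 1/(-7633962) = -1/7633962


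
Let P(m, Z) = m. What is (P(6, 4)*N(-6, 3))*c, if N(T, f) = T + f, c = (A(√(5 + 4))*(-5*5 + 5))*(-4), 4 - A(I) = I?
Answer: -1440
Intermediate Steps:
A(I) = 4 - I
c = 80 (c = ((4 - √(5 + 4))*(-5*5 + 5))*(-4) = ((4 - √9)*(-25 + 5))*(-4) = ((4 - 1*3)*(-20))*(-4) = ((4 - 3)*(-20))*(-4) = (1*(-20))*(-4) = -20*(-4) = 80)
(P(6, 4)*N(-6, 3))*c = (6*(-6 + 3))*80 = (6*(-3))*80 = -18*80 = -1440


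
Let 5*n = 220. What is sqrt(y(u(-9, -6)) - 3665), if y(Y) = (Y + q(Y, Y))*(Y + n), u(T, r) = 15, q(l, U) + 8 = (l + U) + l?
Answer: I*sqrt(597) ≈ 24.434*I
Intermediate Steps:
n = 44 (n = (1/5)*220 = 44)
q(l, U) = -8 + U + 2*l (q(l, U) = -8 + ((l + U) + l) = -8 + ((U + l) + l) = -8 + (U + 2*l) = -8 + U + 2*l)
y(Y) = (-8 + 4*Y)*(44 + Y) (y(Y) = (Y + (-8 + Y + 2*Y))*(Y + 44) = (Y + (-8 + 3*Y))*(44 + Y) = (-8 + 4*Y)*(44 + Y))
sqrt(y(u(-9, -6)) - 3665) = sqrt((-352 + 4*15**2 + 168*15) - 3665) = sqrt((-352 + 4*225 + 2520) - 3665) = sqrt((-352 + 900 + 2520) - 3665) = sqrt(3068 - 3665) = sqrt(-597) = I*sqrt(597)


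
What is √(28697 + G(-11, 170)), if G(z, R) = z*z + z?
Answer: √28807 ≈ 169.73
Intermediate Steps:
G(z, R) = z + z² (G(z, R) = z² + z = z + z²)
√(28697 + G(-11, 170)) = √(28697 - 11*(1 - 11)) = √(28697 - 11*(-10)) = √(28697 + 110) = √28807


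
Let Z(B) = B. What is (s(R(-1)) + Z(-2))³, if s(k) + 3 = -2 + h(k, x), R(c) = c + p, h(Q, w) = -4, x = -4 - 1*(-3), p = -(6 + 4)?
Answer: -1331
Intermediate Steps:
p = -10 (p = -1*10 = -10)
x = -1 (x = -4 + 3 = -1)
R(c) = -10 + c (R(c) = c - 10 = -10 + c)
s(k) = -9 (s(k) = -3 + (-2 - 4) = -3 - 6 = -9)
(s(R(-1)) + Z(-2))³ = (-9 - 2)³ = (-11)³ = -1331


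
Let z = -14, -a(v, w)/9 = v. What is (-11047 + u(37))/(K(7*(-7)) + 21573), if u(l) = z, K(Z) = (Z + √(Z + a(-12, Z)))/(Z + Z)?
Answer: -1145874769767/2234927162575 - 541989*√59/2234927162575 ≈ -0.51271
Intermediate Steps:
a(v, w) = -9*v
K(Z) = (Z + √(108 + Z))/(2*Z) (K(Z) = (Z + √(Z - 9*(-12)))/(Z + Z) = (Z + √(Z + 108))/((2*Z)) = (Z + √(108 + Z))*(1/(2*Z)) = (Z + √(108 + Z))/(2*Z))
u(l) = -14
(-11047 + u(37))/(K(7*(-7)) + 21573) = (-11047 - 14)/((7*(-7) + √(108 + 7*(-7)))/(2*((7*(-7)))) + 21573) = -11061/((½)*(-49 + √(108 - 49))/(-49) + 21573) = -11061/((½)*(-1/49)*(-49 + √59) + 21573) = -11061/((½ - √59/98) + 21573) = -11061/(43147/2 - √59/98)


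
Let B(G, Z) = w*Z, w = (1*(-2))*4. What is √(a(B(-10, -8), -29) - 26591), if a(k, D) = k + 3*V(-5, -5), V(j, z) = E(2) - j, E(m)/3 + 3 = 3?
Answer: 4*I*√1657 ≈ 162.82*I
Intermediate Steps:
w = -8 (w = -2*4 = -8)
E(m) = 0 (E(m) = -9 + 3*3 = -9 + 9 = 0)
V(j, z) = -j (V(j, z) = 0 - j = -j)
B(G, Z) = -8*Z
a(k, D) = 15 + k (a(k, D) = k + 3*(-1*(-5)) = k + 3*5 = k + 15 = 15 + k)
√(a(B(-10, -8), -29) - 26591) = √((15 - 8*(-8)) - 26591) = √((15 + 64) - 26591) = √(79 - 26591) = √(-26512) = 4*I*√1657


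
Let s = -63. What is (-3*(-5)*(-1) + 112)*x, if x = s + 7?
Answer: -5432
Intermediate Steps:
x = -56 (x = -63 + 7 = -56)
(-3*(-5)*(-1) + 112)*x = (-3*(-5)*(-1) + 112)*(-56) = (15*(-1) + 112)*(-56) = (-15 + 112)*(-56) = 97*(-56) = -5432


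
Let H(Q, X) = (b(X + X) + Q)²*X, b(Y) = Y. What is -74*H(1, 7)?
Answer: -116550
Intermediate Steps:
H(Q, X) = X*(Q + 2*X)² (H(Q, X) = ((X + X) + Q)²*X = (2*X + Q)²*X = (Q + 2*X)²*X = X*(Q + 2*X)²)
-74*H(1, 7) = -518*(1 + 2*7)² = -518*(1 + 14)² = -518*15² = -518*225 = -74*1575 = -116550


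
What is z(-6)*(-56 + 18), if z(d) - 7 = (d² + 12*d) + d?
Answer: 1330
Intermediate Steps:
z(d) = 7 + d² + 13*d (z(d) = 7 + ((d² + 12*d) + d) = 7 + (d² + 13*d) = 7 + d² + 13*d)
z(-6)*(-56 + 18) = (7 + (-6)² + 13*(-6))*(-56 + 18) = (7 + 36 - 78)*(-38) = -35*(-38) = 1330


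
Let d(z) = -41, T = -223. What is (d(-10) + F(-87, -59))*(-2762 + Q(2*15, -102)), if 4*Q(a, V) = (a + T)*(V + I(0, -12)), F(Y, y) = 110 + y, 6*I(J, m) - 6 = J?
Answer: 42225/2 ≈ 21113.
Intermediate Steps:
I(J, m) = 1 + J/6
Q(a, V) = (1 + V)*(-223 + a)/4 (Q(a, V) = ((a - 223)*(V + (1 + (⅙)*0)))/4 = ((-223 + a)*(V + (1 + 0)))/4 = ((-223 + a)*(V + 1))/4 = ((-223 + a)*(1 + V))/4 = ((1 + V)*(-223 + a))/4 = (1 + V)*(-223 + a)/4)
(d(-10) + F(-87, -59))*(-2762 + Q(2*15, -102)) = (-41 + (110 - 59))*(-2762 + (-223/4 - 223/4*(-102) + (2*15)/4 + (¼)*(-102)*(2*15))) = (-41 + 51)*(-2762 + (-223/4 + 11373/2 + (¼)*30 + (¼)*(-102)*30)) = 10*(-2762 + (-223/4 + 11373/2 + 15/2 - 765)) = 10*(-2762 + 19493/4) = 10*(8445/4) = 42225/2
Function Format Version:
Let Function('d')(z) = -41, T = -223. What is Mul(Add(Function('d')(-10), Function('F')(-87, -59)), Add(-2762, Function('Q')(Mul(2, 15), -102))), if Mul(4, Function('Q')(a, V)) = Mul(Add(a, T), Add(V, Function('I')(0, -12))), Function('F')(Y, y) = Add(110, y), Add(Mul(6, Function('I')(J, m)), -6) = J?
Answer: Rational(42225, 2) ≈ 21113.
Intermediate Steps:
Function('I')(J, m) = Add(1, Mul(Rational(1, 6), J))
Function('Q')(a, V) = Mul(Rational(1, 4), Add(1, V), Add(-223, a)) (Function('Q')(a, V) = Mul(Rational(1, 4), Mul(Add(a, -223), Add(V, Add(1, Mul(Rational(1, 6), 0))))) = Mul(Rational(1, 4), Mul(Add(-223, a), Add(V, Add(1, 0)))) = Mul(Rational(1, 4), Mul(Add(-223, a), Add(V, 1))) = Mul(Rational(1, 4), Mul(Add(-223, a), Add(1, V))) = Mul(Rational(1, 4), Mul(Add(1, V), Add(-223, a))) = Mul(Rational(1, 4), Add(1, V), Add(-223, a)))
Mul(Add(Function('d')(-10), Function('F')(-87, -59)), Add(-2762, Function('Q')(Mul(2, 15), -102))) = Mul(Add(-41, Add(110, -59)), Add(-2762, Add(Rational(-223, 4), Mul(Rational(-223, 4), -102), Mul(Rational(1, 4), Mul(2, 15)), Mul(Rational(1, 4), -102, Mul(2, 15))))) = Mul(Add(-41, 51), Add(-2762, Add(Rational(-223, 4), Rational(11373, 2), Mul(Rational(1, 4), 30), Mul(Rational(1, 4), -102, 30)))) = Mul(10, Add(-2762, Add(Rational(-223, 4), Rational(11373, 2), Rational(15, 2), -765))) = Mul(10, Add(-2762, Rational(19493, 4))) = Mul(10, Rational(8445, 4)) = Rational(42225, 2)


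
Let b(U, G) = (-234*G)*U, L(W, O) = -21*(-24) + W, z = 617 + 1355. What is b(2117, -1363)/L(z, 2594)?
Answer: 337600107/1238 ≈ 2.7270e+5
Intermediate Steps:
z = 1972
L(W, O) = 504 + W
b(U, G) = -234*G*U
b(2117, -1363)/L(z, 2594) = (-234*(-1363)*2117)/(504 + 1972) = 675200214/2476 = 675200214*(1/2476) = 337600107/1238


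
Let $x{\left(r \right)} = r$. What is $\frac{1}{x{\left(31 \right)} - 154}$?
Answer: $- \frac{1}{123} \approx -0.0081301$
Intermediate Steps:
$\frac{1}{x{\left(31 \right)} - 154} = \frac{1}{31 - 154} = \frac{1}{-123} = - \frac{1}{123}$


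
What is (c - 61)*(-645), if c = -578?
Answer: 412155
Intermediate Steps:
(c - 61)*(-645) = (-578 - 61)*(-645) = -639*(-645) = 412155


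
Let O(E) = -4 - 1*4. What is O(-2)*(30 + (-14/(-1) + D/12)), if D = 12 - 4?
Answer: -1072/3 ≈ -357.33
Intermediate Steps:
D = 8
O(E) = -8 (O(E) = -4 - 4 = -8)
O(-2)*(30 + (-14/(-1) + D/12)) = -8*(30 + (-14/(-1) + 8/12)) = -8*(30 + (-14*(-1) + 8*(1/12))) = -8*(30 + (14 + ⅔)) = -8*(30 + 44/3) = -8*134/3 = -1072/3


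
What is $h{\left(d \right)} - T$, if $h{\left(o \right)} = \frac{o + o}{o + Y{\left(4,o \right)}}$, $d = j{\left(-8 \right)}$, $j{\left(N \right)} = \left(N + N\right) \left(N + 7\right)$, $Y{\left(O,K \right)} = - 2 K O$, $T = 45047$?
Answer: $- \frac{315331}{7} \approx -45047.0$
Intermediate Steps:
$Y{\left(O,K \right)} = - 2 K O$
$j{\left(N \right)} = 2 N \left(7 + N\right)$
$d = 16$ ($d = 2 \left(-8\right) \left(7 - 8\right) = 2 \left(-8\right) \left(-1\right) = 16$)
$h{\left(o \right)} = - \frac{2}{7}$ ($h{\left(o \right)} = \frac{o + o}{o - 2 o 4} = \frac{2 o}{o - 8 o} = \frac{2 o}{\left(-7\right) o} = 2 o \left(- \frac{1}{7 o}\right) = - \frac{2}{7}$)
$h{\left(d \right)} - T = - \frac{2}{7} - 45047 = - \frac{315331}{7}$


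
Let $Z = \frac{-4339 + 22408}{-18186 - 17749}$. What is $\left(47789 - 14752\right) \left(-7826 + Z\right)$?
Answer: $- \frac{9291503586023}{35935} \approx -2.5856 \cdot 10^{8}$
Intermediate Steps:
$Z = - \frac{18069}{35935}$ ($Z = \frac{18069}{-35935} = 18069 \left(- \frac{1}{35935}\right) = - \frac{18069}{35935} \approx -0.50282$)
$\left(47789 - 14752\right) \left(-7826 + Z\right) = \left(47789 - 14752\right) \left(-7826 - \frac{18069}{35935}\right) = 33037 \left(- \frac{281245379}{35935}\right) = - \frac{9291503586023}{35935}$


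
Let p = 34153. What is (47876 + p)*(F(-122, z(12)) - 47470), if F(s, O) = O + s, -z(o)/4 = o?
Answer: -3907861560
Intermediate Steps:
z(o) = -4*o
(47876 + p)*(F(-122, z(12)) - 47470) = (47876 + 34153)*((-4*12 - 122) - 47470) = 82029*((-48 - 122) - 47470) = 82029*(-170 - 47470) = 82029*(-47640) = -3907861560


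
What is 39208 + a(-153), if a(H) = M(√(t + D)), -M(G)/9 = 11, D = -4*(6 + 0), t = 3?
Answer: 39109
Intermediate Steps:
D = -24 (D = -4*6 = -24)
M(G) = -99 (M(G) = -9*11 = -99)
a(H) = -99
39208 + a(-153) = 39208 - 99 = 39109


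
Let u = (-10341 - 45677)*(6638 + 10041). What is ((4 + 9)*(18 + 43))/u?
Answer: -61/71871094 ≈ -8.4874e-7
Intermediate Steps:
u = -934324222 (u = -56018*16679 = -934324222)
((4 + 9)*(18 + 43))/u = ((4 + 9)*(18 + 43))/(-934324222) = (13*61)*(-1/934324222) = 793*(-1/934324222) = -61/71871094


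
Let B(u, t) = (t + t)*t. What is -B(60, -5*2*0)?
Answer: 0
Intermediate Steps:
B(u, t) = 2*t² (B(u, t) = (2*t)*t = 2*t²)
-B(60, -5*2*0) = -2*(-5*2*0)² = -2*(-10*0)² = -2*0² = -2*0 = -1*0 = 0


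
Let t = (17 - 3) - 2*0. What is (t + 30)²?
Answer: 1936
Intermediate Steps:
t = 14 (t = 14 + 0 = 14)
(t + 30)² = (14 + 30)² = 44² = 1936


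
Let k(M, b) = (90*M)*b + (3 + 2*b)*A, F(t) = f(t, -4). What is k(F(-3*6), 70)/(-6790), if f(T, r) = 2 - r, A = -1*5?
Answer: -7417/1358 ≈ -5.4617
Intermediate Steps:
A = -5
F(t) = 6 (F(t) = 2 - 1*(-4) = 2 + 4 = 6)
k(M, b) = -15 - 10*b + 90*M*b (k(M, b) = (90*M)*b + (3 + 2*b)*(-5) = 90*M*b + (-15 - 10*b) = -15 - 10*b + 90*M*b)
k(F(-3*6), 70)/(-6790) = (-15 - 10*70 + 90*6*70)/(-6790) = (-15 - 700 + 37800)*(-1/6790) = 37085*(-1/6790) = -7417/1358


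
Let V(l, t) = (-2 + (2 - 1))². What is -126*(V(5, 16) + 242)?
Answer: -30618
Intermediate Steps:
V(l, t) = 1 (V(l, t) = (-2 + 1)² = (-1)² = 1)
-126*(V(5, 16) + 242) = -126*(1 + 242) = -126*243 = -30618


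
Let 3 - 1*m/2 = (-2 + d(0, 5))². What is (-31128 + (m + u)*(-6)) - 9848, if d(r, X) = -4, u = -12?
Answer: -40508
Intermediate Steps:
m = -66 (m = 6 - 2*(-2 - 4)² = 6 - 2*(-6)² = 6 - 2*36 = 6 - 72 = -66)
(-31128 + (m + u)*(-6)) - 9848 = (-31128 + (-66 - 12)*(-6)) - 9848 = (-31128 - 78*(-6)) - 9848 = (-31128 + 468) - 9848 = -30660 - 9848 = -40508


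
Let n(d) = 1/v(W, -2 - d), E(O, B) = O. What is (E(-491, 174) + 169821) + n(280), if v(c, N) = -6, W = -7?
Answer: 1015979/6 ≈ 1.6933e+5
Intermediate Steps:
n(d) = -⅙ (n(d) = 1/(-6) = -⅙)
(E(-491, 174) + 169821) + n(280) = (-491 + 169821) - ⅙ = 169330 - ⅙ = 1015979/6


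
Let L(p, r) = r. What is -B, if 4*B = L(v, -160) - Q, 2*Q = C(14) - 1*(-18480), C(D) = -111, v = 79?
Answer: 18689/8 ≈ 2336.1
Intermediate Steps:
Q = 18369/2 (Q = (-111 - 1*(-18480))/2 = (-111 + 18480)/2 = (½)*18369 = 18369/2 ≈ 9184.5)
B = -18689/8 (B = (-160 - 1*18369/2)/4 = (-160 - 18369/2)/4 = (¼)*(-18689/2) = -18689/8 ≈ -2336.1)
-B = -1*(-18689/8) = 18689/8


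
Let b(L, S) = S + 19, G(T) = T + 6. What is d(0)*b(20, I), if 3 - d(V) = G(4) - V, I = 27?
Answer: -322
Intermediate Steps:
G(T) = 6 + T
b(L, S) = 19 + S
d(V) = -7 + V (d(V) = 3 - ((6 + 4) - V) = 3 - (10 - V) = 3 + (-10 + V) = -7 + V)
d(0)*b(20, I) = (-7 + 0)*(19 + 27) = -7*46 = -322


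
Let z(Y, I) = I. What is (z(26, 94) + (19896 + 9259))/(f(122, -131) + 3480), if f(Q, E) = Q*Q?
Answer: 29249/18364 ≈ 1.5927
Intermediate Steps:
f(Q, E) = Q²
(z(26, 94) + (19896 + 9259))/(f(122, -131) + 3480) = (94 + (19896 + 9259))/(122² + 3480) = (94 + 29155)/(14884 + 3480) = 29249/18364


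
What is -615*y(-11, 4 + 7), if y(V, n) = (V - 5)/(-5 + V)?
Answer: -615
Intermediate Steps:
y(V, n) = 1 (y(V, n) = (-5 + V)/(-5 + V) = 1)
-615*y(-11, 4 + 7) = -615*1 = -615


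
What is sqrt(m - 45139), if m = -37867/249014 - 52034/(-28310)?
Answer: I*sqrt(1553444661787537304690)/185515430 ≈ 212.46*I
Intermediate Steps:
m = 312767887/185515430 (m = -37867*1/249014 - 52034*(-1/28310) = -1993/13106 + 26017/14155 = 312767887/185515430 ≈ 1.6859)
sqrt(m - 45139) = sqrt(312767887/185515430 - 45139) = sqrt(-8373668226883/185515430) = I*sqrt(1553444661787537304690)/185515430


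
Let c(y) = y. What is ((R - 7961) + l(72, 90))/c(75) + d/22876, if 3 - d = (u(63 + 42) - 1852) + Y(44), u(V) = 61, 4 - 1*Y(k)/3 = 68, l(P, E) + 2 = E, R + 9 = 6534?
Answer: -15343949/857850 ≈ -17.887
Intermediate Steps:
R = 6525 (R = -9 + 6534 = 6525)
l(P, E) = -2 + E
Y(k) = -192 (Y(k) = 12 - 3*68 = 12 - 204 = -192)
d = 1986 (d = 3 - ((61 - 1852) - 192) = 3 - (-1791 - 192) = 3 - 1*(-1983) = 3 + 1983 = 1986)
((R - 7961) + l(72, 90))/c(75) + d/22876 = ((6525 - 7961) + (-2 + 90))/75 + 1986/22876 = (-1436 + 88)*(1/75) + 1986*(1/22876) = -1348*1/75 + 993/11438 = -1348/75 + 993/11438 = -15343949/857850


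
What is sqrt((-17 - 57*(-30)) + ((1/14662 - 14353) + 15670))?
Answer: sqrt(647072489102)/14662 ≈ 54.863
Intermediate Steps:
sqrt((-17 - 57*(-30)) + ((1/14662 - 14353) + 15670)) = sqrt((-17 + 1710) + ((1/14662 - 14353) + 15670)) = sqrt(1693 + (-210443685/14662 + 15670)) = sqrt(1693 + 19309855/14662) = sqrt(44132621/14662) = sqrt(647072489102)/14662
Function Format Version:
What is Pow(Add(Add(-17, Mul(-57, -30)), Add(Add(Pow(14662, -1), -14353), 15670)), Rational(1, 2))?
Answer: Mul(Rational(1, 14662), Pow(647072489102, Rational(1, 2))) ≈ 54.863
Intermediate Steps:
Pow(Add(Add(-17, Mul(-57, -30)), Add(Add(Pow(14662, -1), -14353), 15670)), Rational(1, 2)) = Pow(Add(Add(-17, 1710), Add(Add(Rational(1, 14662), -14353), 15670)), Rational(1, 2)) = Pow(Add(1693, Add(Rational(-210443685, 14662), 15670)), Rational(1, 2)) = Pow(Add(1693, Rational(19309855, 14662)), Rational(1, 2)) = Pow(Rational(44132621, 14662), Rational(1, 2)) = Mul(Rational(1, 14662), Pow(647072489102, Rational(1, 2)))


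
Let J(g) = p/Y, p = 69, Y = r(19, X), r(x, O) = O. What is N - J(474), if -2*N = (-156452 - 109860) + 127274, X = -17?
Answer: 1181892/17 ≈ 69523.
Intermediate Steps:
Y = -17
N = 69519 (N = -((-156452 - 109860) + 127274)/2 = -(-266312 + 127274)/2 = -½*(-139038) = 69519)
J(g) = -69/17 (J(g) = 69/(-17) = 69*(-1/17) = -69/17)
N - J(474) = 69519 - 1*(-69/17) = 69519 + 69/17 = 1181892/17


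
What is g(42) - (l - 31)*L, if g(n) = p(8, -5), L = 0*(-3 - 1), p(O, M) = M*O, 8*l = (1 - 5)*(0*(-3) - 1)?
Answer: -40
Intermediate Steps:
l = ½ (l = ((1 - 5)*(0*(-3) - 1))/8 = (-4*(0 - 1))/8 = (-4*(-1))/8 = (⅛)*4 = ½ ≈ 0.50000)
L = 0 (L = 0*(-4) = 0)
g(n) = -40 (g(n) = -5*8 = -40)
g(42) - (l - 31)*L = -40 - (½ - 31)*0 = -40 - (-61)*0/2 = -40 - 1*0 = -40 + 0 = -40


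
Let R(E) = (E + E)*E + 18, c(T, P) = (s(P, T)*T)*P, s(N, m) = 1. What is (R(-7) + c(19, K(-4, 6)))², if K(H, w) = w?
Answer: 52900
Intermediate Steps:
c(T, P) = P*T (c(T, P) = (1*T)*P = T*P = P*T)
R(E) = 18 + 2*E² (R(E) = (2*E)*E + 18 = 2*E² + 18 = 18 + 2*E²)
(R(-7) + c(19, K(-4, 6)))² = ((18 + 2*(-7)²) + 6*19)² = ((18 + 2*49) + 114)² = ((18 + 98) + 114)² = (116 + 114)² = 230² = 52900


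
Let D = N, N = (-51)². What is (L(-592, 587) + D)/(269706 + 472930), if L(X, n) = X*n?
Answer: -344903/742636 ≈ -0.46443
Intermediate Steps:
N = 2601
D = 2601
(L(-592, 587) + D)/(269706 + 472930) = (-592*587 + 2601)/(269706 + 472930) = (-347504 + 2601)/742636 = -344903*1/742636 = -344903/742636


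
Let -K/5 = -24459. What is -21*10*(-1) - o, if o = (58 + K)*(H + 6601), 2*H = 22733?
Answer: -4396754635/2 ≈ -2.1984e+9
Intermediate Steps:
H = 22733/2 (H = (½)*22733 = 22733/2 ≈ 11367.)
K = 122295 (K = -5*(-24459) = 122295)
o = 4396755055/2 (o = (58 + 122295)*(22733/2 + 6601) = 122353*(35935/2) = 4396755055/2 ≈ 2.1984e+9)
-21*10*(-1) - o = -21*10*(-1) - 1*4396755055/2 = -210*(-1) - 4396755055/2 = 210 - 4396755055/2 = -4396754635/2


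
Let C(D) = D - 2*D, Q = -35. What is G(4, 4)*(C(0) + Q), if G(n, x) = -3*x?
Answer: 420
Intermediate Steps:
C(D) = -D
G(4, 4)*(C(0) + Q) = (-3*4)*(-1*0 - 35) = -12*(0 - 35) = -12*(-35) = 420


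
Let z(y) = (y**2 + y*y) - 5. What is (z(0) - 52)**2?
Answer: 3249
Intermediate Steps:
z(y) = -5 + 2*y**2 (z(y) = (y**2 + y**2) - 5 = 2*y**2 - 5 = -5 + 2*y**2)
(z(0) - 52)**2 = ((-5 + 2*0**2) - 52)**2 = ((-5 + 2*0) - 52)**2 = ((-5 + 0) - 52)**2 = (-5 - 52)**2 = (-57)**2 = 3249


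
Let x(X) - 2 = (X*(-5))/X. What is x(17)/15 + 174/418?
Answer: 226/1045 ≈ 0.21627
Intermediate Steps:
x(X) = -3 (x(X) = 2 + (X*(-5))/X = 2 + (-5*X)/X = 2 - 5 = -3)
x(17)/15 + 174/418 = -3/15 + 174/418 = -3*1/15 + 174*(1/418) = -⅕ + 87/209 = 226/1045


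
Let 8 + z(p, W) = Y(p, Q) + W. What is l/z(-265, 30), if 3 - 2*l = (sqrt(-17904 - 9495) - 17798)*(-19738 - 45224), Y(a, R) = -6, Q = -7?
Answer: -1156193673/32 + 32481*I*sqrt(27399)/16 ≈ -3.6131e+7 + 3.3603e+5*I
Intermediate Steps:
z(p, W) = -14 + W (z(p, W) = -8 + (-6 + W) = -14 + W)
l = -1156193673/2 + 32481*I*sqrt(27399) (l = 3/2 - (sqrt(-17904 - 9495) - 17798)*(-19738 - 45224)/2 = 3/2 - (sqrt(-27399) - 17798)*(-64962)/2 = 3/2 - (I*sqrt(27399) - 17798)*(-64962)/2 = 3/2 - (-17798 + I*sqrt(27399))*(-64962)/2 = 3/2 - (1156193676 - 64962*I*sqrt(27399))/2 = 3/2 + (-578096838 + 32481*I*sqrt(27399)) = -1156193673/2 + 32481*I*sqrt(27399) ≈ -5.781e+8 + 5.3765e+6*I)
l/z(-265, 30) = (-1156193673/2 + 32481*I*sqrt(27399))/(-14 + 30) = (-1156193673/2 + 32481*I*sqrt(27399))/16 = (-1156193673/2 + 32481*I*sqrt(27399))*(1/16) = -1156193673/32 + 32481*I*sqrt(27399)/16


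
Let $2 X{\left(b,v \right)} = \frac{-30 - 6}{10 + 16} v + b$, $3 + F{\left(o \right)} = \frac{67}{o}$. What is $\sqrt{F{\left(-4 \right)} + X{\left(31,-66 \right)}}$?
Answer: $\frac{\sqrt{28015}}{26} \approx 6.4376$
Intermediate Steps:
$F{\left(o \right)} = -3 + \frac{67}{o}$
$X{\left(b,v \right)} = \frac{b}{2} - \frac{9 v}{13}$ ($X{\left(b,v \right)} = \frac{\frac{-30 - 6}{10 + 16} v + b}{2} = \frac{- \frac{36}{26} v + b}{2} = \frac{\left(-36\right) \frac{1}{26} v + b}{2} = \frac{- \frac{18 v}{13} + b}{2} = \frac{b - \frac{18 v}{13}}{2} = \frac{b}{2} - \frac{9 v}{13}$)
$\sqrt{F{\left(-4 \right)} + X{\left(31,-66 \right)}} = \sqrt{\left(-3 + \frac{67}{-4}\right) + \left(\frac{1}{2} \cdot 31 - - \frac{594}{13}\right)} = \sqrt{\left(-3 + 67 \left(- \frac{1}{4}\right)\right) + \left(\frac{31}{2} + \frac{594}{13}\right)} = \sqrt{\left(-3 - \frac{67}{4}\right) + \frac{1591}{26}} = \sqrt{- \frac{79}{4} + \frac{1591}{26}} = \sqrt{\frac{2155}{52}} = \frac{\sqrt{28015}}{26}$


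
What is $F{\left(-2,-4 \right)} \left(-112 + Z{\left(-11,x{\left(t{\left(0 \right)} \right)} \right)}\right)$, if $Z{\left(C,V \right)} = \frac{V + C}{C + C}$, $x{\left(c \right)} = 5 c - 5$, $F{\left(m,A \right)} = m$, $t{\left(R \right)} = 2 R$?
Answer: $\frac{2448}{11} \approx 222.55$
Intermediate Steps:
$x{\left(c \right)} = -5 + 5 c$
$Z{\left(C,V \right)} = \frac{C + V}{2 C}$
$F{\left(-2,-4 \right)} \left(-112 + Z{\left(-11,x{\left(t{\left(0 \right)} \right)} \right)}\right) = - 2 \left(-112 + \frac{-11 - \left(5 - 5 \cdot 2 \cdot 0\right)}{2 \left(-11\right)}\right) = - 2 \left(-112 + \frac{1}{2} \left(- \frac{1}{11}\right) \left(-11 + \left(-5 + 5 \cdot 0\right)\right)\right) = - 2 \left(-112 + \frac{1}{2} \left(- \frac{1}{11}\right) \left(-11 + \left(-5 + 0\right)\right)\right) = - 2 \left(-112 + \frac{1}{2} \left(- \frac{1}{11}\right) \left(-11 - 5\right)\right) = - 2 \left(-112 + \frac{1}{2} \left(- \frac{1}{11}\right) \left(-16\right)\right) = - 2 \left(-112 + \frac{8}{11}\right) = \left(-2\right) \left(- \frac{1224}{11}\right) = \frac{2448}{11}$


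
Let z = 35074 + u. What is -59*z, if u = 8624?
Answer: -2578182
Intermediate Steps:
z = 43698 (z = 35074 + 8624 = 43698)
-59*z = -59*43698 = -2578182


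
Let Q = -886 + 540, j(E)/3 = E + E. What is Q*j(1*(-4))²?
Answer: -199296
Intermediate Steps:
j(E) = 6*E (j(E) = 3*(E + E) = 3*(2*E) = 6*E)
Q = -346
Q*j(1*(-4))² = -346*(6*(1*(-4)))² = -346*(6*(-4))² = -346*(-24)² = -346*576 = -199296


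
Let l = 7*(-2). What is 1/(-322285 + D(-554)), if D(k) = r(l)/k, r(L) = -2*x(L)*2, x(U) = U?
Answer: -277/89272973 ≈ -3.1028e-6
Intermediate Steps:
l = -14
r(L) = -4*L (r(L) = -2*L*2 = -4*L)
D(k) = 56/k (D(k) = (-4*(-14))/k = 56/k)
1/(-322285 + D(-554)) = 1/(-322285 + 56/(-554)) = 1/(-322285 + 56*(-1/554)) = 1/(-322285 - 28/277) = 1/(-89272973/277) = -277/89272973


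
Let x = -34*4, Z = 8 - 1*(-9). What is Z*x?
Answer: -2312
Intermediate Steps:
Z = 17 (Z = 8 + 9 = 17)
x = -136
Z*x = 17*(-136) = -2312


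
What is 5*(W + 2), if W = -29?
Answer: -135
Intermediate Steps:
5*(W + 2) = 5*(-29 + 2) = 5*(-27) = -135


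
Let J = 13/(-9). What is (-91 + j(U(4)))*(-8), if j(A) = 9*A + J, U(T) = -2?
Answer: 7952/9 ≈ 883.56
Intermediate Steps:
J = -13/9 (J = 13*(-⅑) = -13/9 ≈ -1.4444)
j(A) = -13/9 + 9*A (j(A) = 9*A - 13/9 = -13/9 + 9*A)
(-91 + j(U(4)))*(-8) = (-91 + (-13/9 + 9*(-2)))*(-8) = (-91 + (-13/9 - 18))*(-8) = (-91 - 175/9)*(-8) = -994/9*(-8) = 7952/9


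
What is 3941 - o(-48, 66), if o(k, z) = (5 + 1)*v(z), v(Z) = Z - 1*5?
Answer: 3575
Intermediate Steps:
v(Z) = -5 + Z (v(Z) = Z - 5 = -5 + Z)
o(k, z) = -30 + 6*z (o(k, z) = (5 + 1)*(-5 + z) = 6*(-5 + z) = -30 + 6*z)
3941 - o(-48, 66) = 3941 - (-30 + 6*66) = 3941 - (-30 + 396) = 3941 - 1*366 = 3941 - 366 = 3575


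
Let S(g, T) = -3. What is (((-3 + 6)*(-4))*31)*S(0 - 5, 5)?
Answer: 1116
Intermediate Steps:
(((-3 + 6)*(-4))*31)*S(0 - 5, 5) = (((-3 + 6)*(-4))*31)*(-3) = ((3*(-4))*31)*(-3) = -12*31*(-3) = -372*(-3) = 1116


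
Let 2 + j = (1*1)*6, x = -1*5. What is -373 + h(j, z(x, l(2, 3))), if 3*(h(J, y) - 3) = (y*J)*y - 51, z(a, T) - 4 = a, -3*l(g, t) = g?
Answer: -1157/3 ≈ -385.67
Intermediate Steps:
l(g, t) = -g/3
x = -5
z(a, T) = 4 + a
j = 4 (j = -2 + (1*1)*6 = -2 + 1*6 = -2 + 6 = 4)
h(J, y) = -14 + J*y**2/3 (h(J, y) = 3 + ((y*J)*y - 51)/3 = 3 + ((J*y)*y - 51)/3 = 3 + (J*y**2 - 51)/3 = 3 + (-51 + J*y**2)/3 = 3 + (-17 + J*y**2/3) = -14 + J*y**2/3)
-373 + h(j, z(x, l(2, 3))) = -373 + (-14 + (1/3)*4*(4 - 5)**2) = -373 + (-14 + (1/3)*4*(-1)**2) = -373 + (-14 + (1/3)*4*1) = -373 + (-14 + 4/3) = -373 - 38/3 = -1157/3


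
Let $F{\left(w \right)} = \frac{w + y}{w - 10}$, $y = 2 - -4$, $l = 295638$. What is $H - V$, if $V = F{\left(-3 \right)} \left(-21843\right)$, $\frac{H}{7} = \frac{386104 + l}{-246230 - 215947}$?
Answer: $- \frac{30348035155}{6008301} \approx -5051.0$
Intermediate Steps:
$y = 6$ ($y = 2 + 4 = 6$)
$F{\left(w \right)} = \frac{6 + w}{-10 + w}$ ($F{\left(w \right)} = \frac{w + 6}{w - 10} = \frac{6 + w}{-10 + w}$)
$H = - \frac{4772194}{462177}$ ($H = 7 \frac{386104 + 295638}{-246230 - 215947} = 7 \frac{681742}{-462177} = 7 \cdot 681742 \left(- \frac{1}{462177}\right) = 7 \left(- \frac{681742}{462177}\right) = - \frac{4772194}{462177} \approx -10.325$)
$V = \frac{65529}{13}$ ($V = \frac{6 - 3}{-10 - 3} \left(-21843\right) = \frac{1}{-13} \cdot 3 \left(-21843\right) = \left(- \frac{1}{13}\right) 3 \left(-21843\right) = \left(- \frac{3}{13}\right) \left(-21843\right) = \frac{65529}{13} \approx 5040.7$)
$H - V = - \frac{4772194}{462177} - \frac{65529}{13} = - \frac{30348035155}{6008301}$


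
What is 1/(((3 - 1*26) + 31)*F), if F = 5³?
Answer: 1/1000 ≈ 0.0010000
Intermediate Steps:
F = 125
1/(((3 - 1*26) + 31)*F) = 1/(((3 - 1*26) + 31)*125) = 1/(((3 - 26) + 31)*125) = 1/((-23 + 31)*125) = 1/(8*125) = 1/1000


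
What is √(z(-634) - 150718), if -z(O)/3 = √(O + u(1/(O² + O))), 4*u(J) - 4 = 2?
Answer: √(-602872 - 6*I*√2530)/2 ≈ 0.097172 - 388.22*I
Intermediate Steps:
u(J) = 3/2 (u(J) = 1 + (¼)*2 = 1 + ½ = 3/2)
z(O) = -3*√(3/2 + O) (z(O) = -3*√(O + 3/2) = -3*√(3/2 + O))
√(z(-634) - 150718) = √(-3*√(6 + 4*(-634))/2 - 150718) = √(-3*√(6 - 2536)/2 - 150718) = √(-3*I*√2530/2 - 150718) = √(-150718 - 3*I*√2530/2)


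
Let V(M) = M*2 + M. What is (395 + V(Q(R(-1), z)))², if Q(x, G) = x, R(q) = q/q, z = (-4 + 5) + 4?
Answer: 158404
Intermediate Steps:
z = 5 (z = 1 + 4 = 5)
R(q) = 1
V(M) = 3*M (V(M) = 2*M + M = 3*M)
(395 + V(Q(R(-1), z)))² = (395 + 3*1)² = (395 + 3)² = 398² = 158404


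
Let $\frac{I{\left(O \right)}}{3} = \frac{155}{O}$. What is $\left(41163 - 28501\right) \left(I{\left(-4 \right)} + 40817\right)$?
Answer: $\frac{1030705793}{2} \approx 5.1535 \cdot 10^{8}$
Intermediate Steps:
$I{\left(O \right)} = \frac{465}{O}$ ($I{\left(O \right)} = 3 \frac{155}{O} = \frac{465}{O}$)
$\left(41163 - 28501\right) \left(I{\left(-4 \right)} + 40817\right) = \left(41163 - 28501\right) \left(\frac{465}{-4} + 40817\right) = 12662 \left(465 \left(- \frac{1}{4}\right) + 40817\right) = 12662 \left(- \frac{465}{4} + 40817\right) = 12662 \cdot \frac{162803}{4} = \frac{1030705793}{2}$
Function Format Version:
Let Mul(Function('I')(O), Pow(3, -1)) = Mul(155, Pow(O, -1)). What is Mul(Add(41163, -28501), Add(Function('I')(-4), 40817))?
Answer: Rational(1030705793, 2) ≈ 5.1535e+8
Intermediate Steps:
Function('I')(O) = Mul(465, Pow(O, -1)) (Function('I')(O) = Mul(3, Mul(155, Pow(O, -1))) = Mul(465, Pow(O, -1)))
Mul(Add(41163, -28501), Add(Function('I')(-4), 40817)) = Mul(Add(41163, -28501), Add(Mul(465, Pow(-4, -1)), 40817)) = Mul(12662, Add(Mul(465, Rational(-1, 4)), 40817)) = Mul(12662, Add(Rational(-465, 4), 40817)) = Mul(12662, Rational(162803, 4)) = Rational(1030705793, 2)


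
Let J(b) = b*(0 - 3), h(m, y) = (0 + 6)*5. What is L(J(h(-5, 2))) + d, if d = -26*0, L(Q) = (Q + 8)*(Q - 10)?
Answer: 8200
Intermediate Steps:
h(m, y) = 30 (h(m, y) = 6*5 = 30)
J(b) = -3*b (J(b) = b*(-3) = -3*b)
L(Q) = (-10 + Q)*(8 + Q) (L(Q) = (8 + Q)*(-10 + Q) = (-10 + Q)*(8 + Q))
d = 0
L(J(h(-5, 2))) + d = (-80 + (-3*30)² - (-6)*30) + 0 = (-80 + (-90)² - 2*(-90)) + 0 = (-80 + 8100 + 180) + 0 = 8200 + 0 = 8200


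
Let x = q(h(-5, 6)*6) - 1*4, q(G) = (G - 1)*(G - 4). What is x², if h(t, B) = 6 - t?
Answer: 16208676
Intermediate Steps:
q(G) = (-1 + G)*(-4 + G)
x = 4026 (x = (4 + ((6 - 1*(-5))*6)² - 5*(6 - 1*(-5))*6) - 1*4 = (4 + ((6 + 5)*6)² - 5*(6 + 5)*6) - 4 = (4 + (11*6)² - 55*6) - 4 = (4 + 66² - 5*66) - 4 = (4 + 4356 - 330) - 4 = 4030 - 4 = 4026)
x² = 4026² = 16208676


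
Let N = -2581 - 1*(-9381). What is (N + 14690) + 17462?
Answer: 38952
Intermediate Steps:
N = 6800 (N = -2581 + 9381 = 6800)
(N + 14690) + 17462 = (6800 + 14690) + 17462 = 21490 + 17462 = 38952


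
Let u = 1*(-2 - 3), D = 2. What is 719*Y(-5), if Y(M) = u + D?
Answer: -2157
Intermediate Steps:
u = -5 (u = 1*(-5) = -5)
Y(M) = -3 (Y(M) = -5 + 2 = -3)
719*Y(-5) = 719*(-3) = -2157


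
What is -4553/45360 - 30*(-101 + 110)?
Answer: -12251753/45360 ≈ -270.10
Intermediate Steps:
-4553/45360 - 30*(-101 + 110) = -4553*1/45360 - 30*9 = -4553/45360 - 270 = -12251753/45360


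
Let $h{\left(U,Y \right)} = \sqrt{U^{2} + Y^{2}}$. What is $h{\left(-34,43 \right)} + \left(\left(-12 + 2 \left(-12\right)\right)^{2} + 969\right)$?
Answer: $2265 + \sqrt{3005} \approx 2319.8$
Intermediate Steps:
$h{\left(-34,43 \right)} + \left(\left(-12 + 2 \left(-12\right)\right)^{2} + 969\right) = \sqrt{\left(-34\right)^{2} + 43^{2}} + \left(\left(-12 + 2 \left(-12\right)\right)^{2} + 969\right) = \sqrt{1156 + 1849} + \left(\left(-12 - 24\right)^{2} + 969\right) = \sqrt{3005} + \left(\left(-36\right)^{2} + 969\right) = \sqrt{3005} + \left(1296 + 969\right) = \sqrt{3005} + 2265 = 2265 + \sqrt{3005}$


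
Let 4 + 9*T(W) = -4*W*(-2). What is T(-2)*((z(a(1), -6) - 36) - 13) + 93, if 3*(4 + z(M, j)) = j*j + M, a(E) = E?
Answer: 4951/27 ≈ 183.37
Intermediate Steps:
z(M, j) = -4 + M/3 + j²/3 (z(M, j) = -4 + (j*j + M)/3 = -4 + (j² + M)/3 = -4 + (M + j²)/3 = -4 + (M/3 + j²/3) = -4 + M/3 + j²/3)
T(W) = -4/9 + 8*W/9 (T(W) = -4/9 + (-4*W*(-2))/9 = -4/9 + (8*W)/9 = -4/9 + 8*W/9)
T(-2)*((z(a(1), -6) - 36) - 13) + 93 = (-4/9 + (8/9)*(-2))*(((-4 + (⅓)*1 + (⅓)*(-6)²) - 36) - 13) + 93 = (-4/9 - 16/9)*(((-4 + ⅓ + (⅓)*36) - 36) - 13) + 93 = -20*(((-4 + ⅓ + 12) - 36) - 13)/9 + 93 = -20*((25/3 - 36) - 13)/9 + 93 = -20*(-83/3 - 13)/9 + 93 = -20/9*(-122/3) + 93 = 2440/27 + 93 = 4951/27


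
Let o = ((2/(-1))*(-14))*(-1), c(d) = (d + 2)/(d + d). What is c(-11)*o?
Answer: -126/11 ≈ -11.455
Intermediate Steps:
c(d) = (2 + d)/(2*d) (c(d) = (2 + d)/((2*d)) = (2 + d)*(1/(2*d)) = (2 + d)/(2*d))
o = -28 (o = ((2*(-1))*(-14))*(-1) = -2*(-14)*(-1) = 28*(-1) = -28)
c(-11)*o = ((1/2)*(2 - 11)/(-11))*(-28) = ((1/2)*(-1/11)*(-9))*(-28) = (9/22)*(-28) = -126/11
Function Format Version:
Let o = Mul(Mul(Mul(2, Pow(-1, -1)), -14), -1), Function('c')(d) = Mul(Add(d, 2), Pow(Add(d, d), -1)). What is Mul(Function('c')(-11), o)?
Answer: Rational(-126, 11) ≈ -11.455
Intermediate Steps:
Function('c')(d) = Mul(Rational(1, 2), Pow(d, -1), Add(2, d)) (Function('c')(d) = Mul(Add(2, d), Pow(Mul(2, d), -1)) = Mul(Add(2, d), Mul(Rational(1, 2), Pow(d, -1))) = Mul(Rational(1, 2), Pow(d, -1), Add(2, d)))
o = -28 (o = Mul(Mul(Mul(2, -1), -14), -1) = Mul(Mul(-2, -14), -1) = Mul(28, -1) = -28)
Mul(Function('c')(-11), o) = Mul(Mul(Rational(1, 2), Pow(-11, -1), Add(2, -11)), -28) = Mul(Mul(Rational(1, 2), Rational(-1, 11), -9), -28) = Mul(Rational(9, 22), -28) = Rational(-126, 11)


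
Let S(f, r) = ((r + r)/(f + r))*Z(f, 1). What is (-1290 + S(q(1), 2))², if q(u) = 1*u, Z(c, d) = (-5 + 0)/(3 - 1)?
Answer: 15054400/9 ≈ 1.6727e+6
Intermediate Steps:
Z(c, d) = -5/2
q(u) = u
S(f, r) = -5*r/(f + r) (S(f, r) = ((r + r)/(f + r))*(-5/2) = ((2*r)/(f + r))*(-5/2) = (2*r/(f + r))*(-5/2) = -5*r/(f + r))
(-1290 + S(q(1), 2))² = (-1290 - 5*2/(1 + 2))² = (-1290 - 5*2/3)² = (-1290 - 5*2*⅓)² = (-1290 - 10/3)² = (-3880/3)² = 15054400/9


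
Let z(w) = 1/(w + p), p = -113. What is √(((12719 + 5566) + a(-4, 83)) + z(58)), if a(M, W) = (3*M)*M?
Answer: √55457270/55 ≈ 135.40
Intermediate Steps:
a(M, W) = 3*M²
z(w) = 1/(-113 + w) (z(w) = 1/(w - 113) = 1/(-113 + w))
√(((12719 + 5566) + a(-4, 83)) + z(58)) = √(((12719 + 5566) + 3*(-4)²) + 1/(-113 + 58)) = √((18285 + 3*16) + 1/(-55)) = √((18285 + 48) - 1/55) = √(18333 - 1/55) = √(1008314/55) = √55457270/55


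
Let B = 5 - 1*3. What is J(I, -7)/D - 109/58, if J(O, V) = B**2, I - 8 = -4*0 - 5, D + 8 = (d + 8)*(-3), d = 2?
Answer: -2187/1102 ≈ -1.9846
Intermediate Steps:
D = -38 (D = -8 + (2 + 8)*(-3) = -8 + 10*(-3) = -8 - 30 = -38)
B = 2 (B = 5 - 3 = 2)
I = 3 (I = 8 + (-4*0 - 5) = 8 + (0 - 5) = 8 - 5 = 3)
J(O, V) = 4 (J(O, V) = 2**2 = 4)
J(I, -7)/D - 109/58 = 4/(-38) - 109/58 = 4*(-1/38) - 109*1/58 = -2/19 - 109/58 = -2187/1102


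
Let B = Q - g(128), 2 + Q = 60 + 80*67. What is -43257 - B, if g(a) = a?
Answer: -48547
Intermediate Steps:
Q = 5418 (Q = -2 + (60 + 80*67) = -2 + (60 + 5360) = -2 + 5420 = 5418)
B = 5290 (B = 5418 - 1*128 = 5418 - 128 = 5290)
-43257 - B = -43257 - 1*5290 = -43257 - 5290 = -48547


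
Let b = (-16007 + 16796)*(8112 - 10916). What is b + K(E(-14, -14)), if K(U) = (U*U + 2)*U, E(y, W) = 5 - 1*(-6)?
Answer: -2211003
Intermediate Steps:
E(y, W) = 11 (E(y, W) = 5 + 6 = 11)
K(U) = U*(2 + U**2) (K(U) = (U**2 + 2)*U = (2 + U**2)*U = U*(2 + U**2))
b = -2212356 (b = 789*(-2804) = -2212356)
b + K(E(-14, -14)) = -2212356 + 11*(2 + 11**2) = -2212356 + 11*(2 + 121) = -2212356 + 11*123 = -2212356 + 1353 = -2211003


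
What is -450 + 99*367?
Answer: 35883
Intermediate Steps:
-450 + 99*367 = -450 + 36333 = 35883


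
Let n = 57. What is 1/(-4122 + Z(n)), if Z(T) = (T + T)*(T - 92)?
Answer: -1/8112 ≈ -0.00012327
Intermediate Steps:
Z(T) = 2*T*(-92 + T) (Z(T) = (2*T)*(-92 + T) = 2*T*(-92 + T))
1/(-4122 + Z(n)) = 1/(-4122 + 2*57*(-92 + 57)) = 1/(-4122 + 2*57*(-35)) = 1/(-4122 - 3990) = 1/(-8112) = -1/8112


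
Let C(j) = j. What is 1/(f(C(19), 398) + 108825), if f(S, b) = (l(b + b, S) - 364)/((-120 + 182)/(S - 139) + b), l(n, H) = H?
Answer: 23849/2595346725 ≈ 9.1891e-6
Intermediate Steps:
f(S, b) = (-364 + S)/(b + 62/(-139 + S)) (f(S, b) = (S - 364)/((-120 + 182)/(S - 139) + b) = (-364 + S)/(62/(-139 + S) + b) = (-364 + S)/(b + 62/(-139 + S)))
1/(f(C(19), 398) + 108825) = 1/((50596 + 19² - 503*19)/(62 - 139*398 + 19*398) + 108825) = 1/((50596 + 361 - 9557)/(62 - 55322 + 7562) + 108825) = 1/(41400/(-47698) + 108825) = 1/(-1/47698*41400 + 108825) = 1/(-20700/23849 + 108825) = 1/(2595346725/23849) = 23849/2595346725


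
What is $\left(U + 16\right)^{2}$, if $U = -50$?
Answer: $1156$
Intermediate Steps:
$\left(U + 16\right)^{2} = \left(-50 + 16\right)^{2} = \left(-34\right)^{2} = 1156$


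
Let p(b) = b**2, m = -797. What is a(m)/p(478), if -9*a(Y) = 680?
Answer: -170/514089 ≈ -0.00033068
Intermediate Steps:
a(Y) = -680/9 (a(Y) = -1/9*680 = -680/9)
a(m)/p(478) = -680/(9*(478**2)) = -680/9/228484 = -680/9*1/228484 = -170/514089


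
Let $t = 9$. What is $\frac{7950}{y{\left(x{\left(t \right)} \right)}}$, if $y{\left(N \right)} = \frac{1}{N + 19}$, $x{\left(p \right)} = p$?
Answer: $222600$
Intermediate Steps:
$y{\left(N \right)} = \frac{1}{19 + N}$
$\frac{7950}{y{\left(x{\left(t \right)} \right)}} = \frac{7950}{\frac{1}{19 + 9}} = \frac{7950}{\frac{1}{28}} = 7950 \frac{1}{\frac{1}{28}} = 7950 \cdot 28 = 222600$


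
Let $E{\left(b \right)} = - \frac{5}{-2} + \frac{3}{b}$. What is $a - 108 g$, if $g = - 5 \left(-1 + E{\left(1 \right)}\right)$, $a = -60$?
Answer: $2370$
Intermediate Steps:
$E{\left(b \right)} = \frac{5}{2} + \frac{3}{b}$ ($E{\left(b \right)} = \left(-5\right) \left(- \frac{1}{2}\right) + \frac{3}{b} = \frac{5}{2} + \frac{3}{b}$)
$g = - \frac{45}{2}$ ($g = - 5 \left(-1 + \left(\frac{5}{2} + \frac{3}{1}\right)\right) = - 5 \left(-1 + \left(\frac{5}{2} + 3 \cdot 1\right)\right) = - 5 \left(-1 + \left(\frac{5}{2} + 3\right)\right) = - 5 \left(-1 + \frac{11}{2}\right) = \left(-5\right) \frac{9}{2} = - \frac{45}{2} \approx -22.5$)
$a - 108 g = -60 - -2430 = -60 + 2430 = 2370$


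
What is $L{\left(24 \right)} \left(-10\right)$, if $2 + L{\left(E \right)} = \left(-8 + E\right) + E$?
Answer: $-380$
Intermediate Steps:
$L{\left(E \right)} = -10 + 2 E$ ($L{\left(E \right)} = -2 + \left(\left(-8 + E\right) + E\right) = -2 + \left(-8 + 2 E\right) = -10 + 2 E$)
$L{\left(24 \right)} \left(-10\right) = \left(-10 + 2 \cdot 24\right) \left(-10\right) = \left(-10 + 48\right) \left(-10\right) = 38 \left(-10\right) = -380$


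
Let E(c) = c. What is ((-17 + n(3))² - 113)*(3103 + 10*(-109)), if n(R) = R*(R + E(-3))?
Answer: 354288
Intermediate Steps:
n(R) = R*(-3 + R) (n(R) = R*(R - 3) = R*(-3 + R))
((-17 + n(3))² - 113)*(3103 + 10*(-109)) = ((-17 + 3*(-3 + 3))² - 113)*(3103 + 10*(-109)) = ((-17 + 3*0)² - 113)*(3103 - 1090) = ((-17 + 0)² - 113)*2013 = ((-17)² - 113)*2013 = (289 - 113)*2013 = 176*2013 = 354288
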